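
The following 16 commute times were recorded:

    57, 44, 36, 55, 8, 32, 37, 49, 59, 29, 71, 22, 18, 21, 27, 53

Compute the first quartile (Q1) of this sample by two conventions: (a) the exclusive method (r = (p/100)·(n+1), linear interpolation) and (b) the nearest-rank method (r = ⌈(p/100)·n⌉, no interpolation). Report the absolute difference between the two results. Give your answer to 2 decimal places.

Sorted: 8, 18, 21, 22, 27, 29, 32, 36, 37, 44, 49, 53, 55, 57, 59, 71.
n = 16.
(a) r = 4.25; between ranks 4 (22) and 5 (27): 23.25.
(b) the nearest-rank method: rank 4 → 22.
|23.25 − 22| = 1.25.

1.25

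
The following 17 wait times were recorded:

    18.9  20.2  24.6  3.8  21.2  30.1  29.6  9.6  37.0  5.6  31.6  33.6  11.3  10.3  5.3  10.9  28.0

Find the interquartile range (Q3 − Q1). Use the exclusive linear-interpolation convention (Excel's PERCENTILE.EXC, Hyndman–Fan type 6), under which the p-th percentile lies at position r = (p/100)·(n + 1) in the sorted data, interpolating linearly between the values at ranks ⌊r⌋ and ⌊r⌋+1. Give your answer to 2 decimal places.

Sorted: 3.8, 5.3, 5.6, 9.6, 10.3, 10.9, 11.3, 18.9, 20.2, 21.2, 24.6, 28.0, 29.6, 30.1, 31.6, 33.6, 37.0.
n = 17.
P25: r = 4.5; ranks 4–5 are 9.6, 10.3; interpolating gives 9.95.
P75: r = 13.5; ranks 13–14 are 29.6, 30.1; interpolating gives 29.85.
Difference: 29.85 − 9.95 = 19.9.

19.90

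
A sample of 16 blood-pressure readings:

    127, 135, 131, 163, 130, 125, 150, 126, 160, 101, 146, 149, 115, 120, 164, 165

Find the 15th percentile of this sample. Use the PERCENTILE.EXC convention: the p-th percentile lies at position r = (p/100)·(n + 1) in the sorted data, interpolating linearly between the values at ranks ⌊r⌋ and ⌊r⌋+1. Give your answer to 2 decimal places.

117.75

Sorted: 101, 115, 120, 125, 126, 127, 130, 131, 135, 146, 149, 150, 160, 163, 164, 165.
n = 16.
r = (15/100)·(16 + 1) = 2.55.
Rank 2 is 115 and rank 3 is 120.
Interpolate: 115 + 0.55·(120 − 115) = 115 + 0.55·5 = 117.75.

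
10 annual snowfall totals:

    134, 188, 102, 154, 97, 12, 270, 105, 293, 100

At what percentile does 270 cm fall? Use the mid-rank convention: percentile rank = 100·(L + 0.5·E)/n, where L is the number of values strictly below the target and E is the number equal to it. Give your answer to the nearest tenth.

Sorted: 12, 97, 100, 102, 105, 134, 154, 188, 270, 293.
Count below 270: L = 8; count equal: E = 1; n = 10.
Percentile rank = 100·(8 + 0.5·1)/10 = 100·8.5/10 = 85.

85.0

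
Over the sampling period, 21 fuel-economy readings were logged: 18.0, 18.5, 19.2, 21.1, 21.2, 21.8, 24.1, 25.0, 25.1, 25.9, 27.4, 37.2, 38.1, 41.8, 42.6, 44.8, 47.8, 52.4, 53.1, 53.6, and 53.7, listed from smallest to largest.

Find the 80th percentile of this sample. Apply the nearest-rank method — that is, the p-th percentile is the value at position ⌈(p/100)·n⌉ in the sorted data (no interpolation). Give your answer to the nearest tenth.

47.8

n = 21.
Position = ⌈80/100 · 21⌉ = ⌈16.8⌉ = 17.
The value at rank 17 is 47.8.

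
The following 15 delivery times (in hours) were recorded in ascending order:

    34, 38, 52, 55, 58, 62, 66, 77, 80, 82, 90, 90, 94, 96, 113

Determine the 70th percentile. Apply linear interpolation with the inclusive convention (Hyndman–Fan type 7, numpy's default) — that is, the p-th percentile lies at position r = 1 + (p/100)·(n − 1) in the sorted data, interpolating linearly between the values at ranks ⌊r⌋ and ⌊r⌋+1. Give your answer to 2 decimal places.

n = 15.
r = 1 + (70/100)·(15 − 1) = 1 + 9.8 = 10.8.
Rank 10 is 82 and rank 11 is 90.
Interpolate: 82 + 0.8·(90 − 82) = 82 + 0.8·8 = 88.4.

88.40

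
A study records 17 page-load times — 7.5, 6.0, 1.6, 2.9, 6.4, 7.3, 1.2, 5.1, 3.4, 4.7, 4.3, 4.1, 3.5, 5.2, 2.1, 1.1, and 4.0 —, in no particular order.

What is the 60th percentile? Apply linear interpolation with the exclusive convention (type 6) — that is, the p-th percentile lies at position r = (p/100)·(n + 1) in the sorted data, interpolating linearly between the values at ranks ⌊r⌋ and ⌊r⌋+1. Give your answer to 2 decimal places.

Sorted: 1.1, 1.2, 1.6, 2.1, 2.9, 3.4, 3.5, 4.0, 4.1, 4.3, 4.7, 5.1, 5.2, 6.0, 6.4, 7.3, 7.5.
n = 17.
r = (60/100)·(17 + 1) = 10.8.
Rank 10 is 4.3 and rank 11 is 4.7.
Interpolate: 4.3 + 0.8·(4.7 − 4.3) = 4.3 + 0.8·0.4 = 4.62.

4.62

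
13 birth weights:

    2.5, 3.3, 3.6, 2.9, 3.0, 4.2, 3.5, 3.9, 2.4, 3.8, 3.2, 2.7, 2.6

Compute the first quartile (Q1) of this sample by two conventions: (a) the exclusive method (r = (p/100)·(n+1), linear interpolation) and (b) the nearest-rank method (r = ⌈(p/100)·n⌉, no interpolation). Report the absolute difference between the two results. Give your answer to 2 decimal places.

Sorted: 2.4, 2.5, 2.6, 2.7, 2.9, 3.0, 3.2, 3.3, 3.5, 3.6, 3.8, 3.9, 4.2.
n = 13.
(a) r = 3.5; between ranks 3 (2.6) and 4 (2.7): 2.65.
(b) the nearest-rank method: rank 4 → 2.7.
|2.65 − 2.7| = 0.05.

0.05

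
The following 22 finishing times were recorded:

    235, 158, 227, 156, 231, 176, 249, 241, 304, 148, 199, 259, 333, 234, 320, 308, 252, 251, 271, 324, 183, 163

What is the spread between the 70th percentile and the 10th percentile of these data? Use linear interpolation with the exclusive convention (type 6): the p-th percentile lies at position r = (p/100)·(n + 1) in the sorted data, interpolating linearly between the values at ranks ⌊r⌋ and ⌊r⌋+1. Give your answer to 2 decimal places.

103.60

Sorted: 148, 156, 158, 163, 176, 183, 199, 227, 231, 234, 235, 241, 249, 251, 252, 259, 271, 304, 308, 320, 324, 333.
n = 22.
P10: r = 2.3; ranks 2–3 are 156, 158; interpolating gives 156.6.
P70: r = 16.1; ranks 16–17 are 259, 271; interpolating gives 260.2.
Difference: 260.2 − 156.6 = 103.6.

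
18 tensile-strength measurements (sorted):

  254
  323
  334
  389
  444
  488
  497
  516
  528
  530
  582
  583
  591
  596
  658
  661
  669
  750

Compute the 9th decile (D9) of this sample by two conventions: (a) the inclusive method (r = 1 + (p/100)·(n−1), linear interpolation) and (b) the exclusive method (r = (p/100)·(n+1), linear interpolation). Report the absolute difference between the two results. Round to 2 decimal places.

n = 18.
(a) r = 16.3; between ranks 16 (661) and 17 (669): 663.4.
(b) r = 17.1; between ranks 17 (669) and 18 (750): 677.1.
|663.4 − 677.1| = 13.7.

13.70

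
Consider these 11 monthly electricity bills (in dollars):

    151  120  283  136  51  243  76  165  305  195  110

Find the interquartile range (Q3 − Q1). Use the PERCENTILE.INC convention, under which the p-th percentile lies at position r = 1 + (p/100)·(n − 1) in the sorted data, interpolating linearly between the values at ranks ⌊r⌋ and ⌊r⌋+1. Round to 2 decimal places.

104.00

Sorted: 51, 76, 110, 120, 136, 151, 165, 195, 243, 283, 305.
n = 11.
P25: r = 3.5; ranks 3–4 are 110, 120; interpolating gives 115.
P75: r = 8.5; ranks 8–9 are 195, 243; interpolating gives 219.
Difference: 219 − 115 = 104.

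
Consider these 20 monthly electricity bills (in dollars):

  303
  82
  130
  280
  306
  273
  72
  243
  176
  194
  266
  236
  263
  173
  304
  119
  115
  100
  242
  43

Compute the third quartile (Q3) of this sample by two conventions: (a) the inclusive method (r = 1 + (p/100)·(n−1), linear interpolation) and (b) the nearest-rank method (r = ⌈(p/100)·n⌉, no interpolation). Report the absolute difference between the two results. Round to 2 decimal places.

1.75

Sorted: 43, 72, 82, 100, 115, 119, 130, 173, 176, 194, 236, 242, 243, 263, 266, 273, 280, 303, 304, 306.
n = 20.
(a) r = 15.25; between ranks 15 (266) and 16 (273): 267.75.
(b) the nearest-rank method: rank 15 → 266.
|267.75 − 266| = 1.75.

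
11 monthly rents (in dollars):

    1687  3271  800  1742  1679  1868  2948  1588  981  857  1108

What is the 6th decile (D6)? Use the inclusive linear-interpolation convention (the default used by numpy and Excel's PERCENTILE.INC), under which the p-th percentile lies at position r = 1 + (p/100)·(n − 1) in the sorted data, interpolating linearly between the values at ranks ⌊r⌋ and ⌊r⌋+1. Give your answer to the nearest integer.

1687

Sorted: 800, 857, 981, 1108, 1588, 1679, 1687, 1742, 1868, 2948, 3271.
n = 11.
r = 1 + (60/100)·(11 − 1) = 1 + 6 = 7.
r is an integer, so P60 is the value at rank 7: 1687.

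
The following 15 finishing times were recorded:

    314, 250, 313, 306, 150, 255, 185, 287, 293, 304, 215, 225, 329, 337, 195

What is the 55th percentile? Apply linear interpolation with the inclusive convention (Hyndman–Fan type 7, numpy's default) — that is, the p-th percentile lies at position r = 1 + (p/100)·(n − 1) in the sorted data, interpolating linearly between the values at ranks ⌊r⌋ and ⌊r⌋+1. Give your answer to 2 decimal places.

Sorted: 150, 185, 195, 215, 225, 250, 255, 287, 293, 304, 306, 313, 314, 329, 337.
n = 15.
r = 1 + (55/100)·(15 − 1) = 1 + 7.7 = 8.7.
Rank 8 is 287 and rank 9 is 293.
Interpolate: 287 + 0.7·(293 − 287) = 287 + 0.7·6 = 291.2.

291.20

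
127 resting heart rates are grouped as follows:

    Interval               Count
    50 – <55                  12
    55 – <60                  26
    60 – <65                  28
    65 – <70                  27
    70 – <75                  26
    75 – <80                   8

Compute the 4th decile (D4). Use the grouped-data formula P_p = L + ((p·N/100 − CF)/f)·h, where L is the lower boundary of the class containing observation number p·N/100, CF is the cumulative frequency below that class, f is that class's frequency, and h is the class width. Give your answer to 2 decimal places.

62.29

N = 127; target position k = 40/100 · 127 = 50.8.
Cumulative frequencies: 12, 38, 66, 93, 119, 127.
Observation 50.8 falls in the class 60 – <65.
L = 60, CF = 38, f = 28, h = 5.
P40 = 60 + ((50.8 − 38)/28)·5 = 60 + 2.28571 = 62.2857.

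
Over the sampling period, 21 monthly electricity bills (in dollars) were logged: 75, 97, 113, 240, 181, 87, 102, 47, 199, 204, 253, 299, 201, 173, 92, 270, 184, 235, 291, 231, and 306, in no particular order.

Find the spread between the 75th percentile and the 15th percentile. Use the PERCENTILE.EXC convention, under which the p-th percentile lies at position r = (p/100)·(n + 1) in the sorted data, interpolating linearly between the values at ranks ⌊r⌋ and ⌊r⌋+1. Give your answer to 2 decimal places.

Sorted: 47, 75, 87, 92, 97, 102, 113, 173, 181, 184, 199, 201, 204, 231, 235, 240, 253, 270, 291, 299, 306.
n = 21.
P15: r = 3.3; ranks 3–4 are 87, 92; interpolating gives 88.5.
P75: r = 16.5; ranks 16–17 are 240, 253; interpolating gives 246.5.
Difference: 246.5 − 88.5 = 158.

158.00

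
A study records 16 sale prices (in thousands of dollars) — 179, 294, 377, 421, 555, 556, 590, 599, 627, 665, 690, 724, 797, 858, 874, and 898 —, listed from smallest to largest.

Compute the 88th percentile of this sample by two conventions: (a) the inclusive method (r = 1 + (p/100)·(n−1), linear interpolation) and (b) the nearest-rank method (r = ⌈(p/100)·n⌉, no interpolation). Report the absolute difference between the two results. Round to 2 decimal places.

n = 16.
(a) r = 14.2; between ranks 14 (858) and 15 (874): 861.2.
(b) the nearest-rank method: rank 15 → 874.
|861.2 − 874| = 12.8.

12.80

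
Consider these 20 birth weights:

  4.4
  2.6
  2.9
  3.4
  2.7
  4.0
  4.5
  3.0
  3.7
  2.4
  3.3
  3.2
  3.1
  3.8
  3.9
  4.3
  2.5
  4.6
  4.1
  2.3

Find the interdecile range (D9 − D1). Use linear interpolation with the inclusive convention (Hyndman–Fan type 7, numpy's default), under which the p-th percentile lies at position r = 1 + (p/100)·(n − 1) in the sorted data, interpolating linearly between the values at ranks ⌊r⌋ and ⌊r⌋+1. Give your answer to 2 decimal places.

Sorted: 2.3, 2.4, 2.5, 2.6, 2.7, 2.9, 3.0, 3.1, 3.2, 3.3, 3.4, 3.7, 3.8, 3.9, 4.0, 4.1, 4.3, 4.4, 4.5, 4.6.
n = 20.
P10: r = 2.9; ranks 2–3 are 2.4, 2.5; interpolating gives 2.49.
P90: r = 18.1; ranks 18–19 are 4.4, 4.5; interpolating gives 4.41.
Difference: 4.41 − 2.49 = 1.92.

1.92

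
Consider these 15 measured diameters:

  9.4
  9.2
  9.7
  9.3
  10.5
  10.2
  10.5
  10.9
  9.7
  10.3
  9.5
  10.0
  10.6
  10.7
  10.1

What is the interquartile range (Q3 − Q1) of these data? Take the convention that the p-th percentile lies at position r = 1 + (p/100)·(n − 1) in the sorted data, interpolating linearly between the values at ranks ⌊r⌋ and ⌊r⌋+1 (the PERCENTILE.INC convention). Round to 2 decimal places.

Sorted: 9.2, 9.3, 9.4, 9.5, 9.7, 9.7, 10.0, 10.1, 10.2, 10.3, 10.5, 10.5, 10.6, 10.7, 10.9.
n = 15.
P25: r = 4.5; ranks 4–5 are 9.5, 9.7; interpolating gives 9.6.
P75: r = 11.5; ranks 11–12 are 10.5, 10.5; interpolating gives 10.5.
Difference: 10.5 − 9.6 = 0.9.

0.90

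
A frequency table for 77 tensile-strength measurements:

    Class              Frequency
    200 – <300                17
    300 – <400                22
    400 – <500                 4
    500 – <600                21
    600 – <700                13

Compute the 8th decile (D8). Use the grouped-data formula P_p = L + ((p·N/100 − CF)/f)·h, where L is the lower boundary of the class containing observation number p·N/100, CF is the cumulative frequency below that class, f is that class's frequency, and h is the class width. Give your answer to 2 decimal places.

N = 77; target position k = 80/100 · 77 = 61.6.
Cumulative frequencies: 17, 39, 43, 64, 77.
Observation 61.6 falls in the class 500 – <600.
L = 500, CF = 43, f = 21, h = 100.
P80 = 500 + ((61.6 − 43)/21)·100 = 500 + 88.5714 = 588.571.

588.57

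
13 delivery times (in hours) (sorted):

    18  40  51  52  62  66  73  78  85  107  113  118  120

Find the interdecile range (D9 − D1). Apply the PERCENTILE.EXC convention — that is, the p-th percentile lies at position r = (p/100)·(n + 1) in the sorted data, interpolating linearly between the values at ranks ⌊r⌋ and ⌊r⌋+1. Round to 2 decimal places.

92.40

n = 13.
P10: r = 1.4; ranks 1–2 are 18, 40; interpolating gives 26.8.
P90: r = 12.6; ranks 12–13 are 118, 120; interpolating gives 119.2.
Difference: 119.2 − 26.8 = 92.4.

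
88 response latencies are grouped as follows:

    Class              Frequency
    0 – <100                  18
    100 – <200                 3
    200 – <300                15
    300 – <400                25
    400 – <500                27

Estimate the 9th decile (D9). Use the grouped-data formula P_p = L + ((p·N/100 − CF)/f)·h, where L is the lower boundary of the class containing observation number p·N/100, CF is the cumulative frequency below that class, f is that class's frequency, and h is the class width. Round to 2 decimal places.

N = 88; target position k = 90/100 · 88 = 79.2.
Cumulative frequencies: 18, 21, 36, 61, 88.
Observation 79.2 falls in the class 400 – <500.
L = 400, CF = 61, f = 27, h = 100.
P90 = 400 + ((79.2 − 61)/27)·100 = 400 + 67.4074 = 467.407.

467.41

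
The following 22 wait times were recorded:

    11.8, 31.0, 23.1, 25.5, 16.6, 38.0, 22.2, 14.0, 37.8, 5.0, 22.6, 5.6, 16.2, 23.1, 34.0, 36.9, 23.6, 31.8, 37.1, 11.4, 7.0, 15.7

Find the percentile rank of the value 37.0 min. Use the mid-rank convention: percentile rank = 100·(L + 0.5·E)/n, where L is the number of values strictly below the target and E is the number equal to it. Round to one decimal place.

Sorted: 5.0, 5.6, 7.0, 11.4, 11.8, 14.0, 15.7, 16.2, 16.6, 22.2, 22.6, 23.1, 23.1, 23.6, 25.5, 31.0, 31.8, 34.0, 36.9, 37.1, 37.8, 38.0.
Count below 37.0: L = 19; count equal: E = 0; n = 22.
Percentile rank = 100·(19 + 0.5·0)/22 = 100·19/22 = 86.36.

86.4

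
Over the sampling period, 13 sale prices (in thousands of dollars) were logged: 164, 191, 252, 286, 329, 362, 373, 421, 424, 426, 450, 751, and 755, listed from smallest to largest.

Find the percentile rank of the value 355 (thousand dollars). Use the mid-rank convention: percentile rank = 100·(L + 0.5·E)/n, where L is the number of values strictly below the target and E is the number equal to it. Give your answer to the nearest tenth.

Count below 355: L = 5; count equal: E = 0; n = 13.
Percentile rank = 100·(5 + 0.5·0)/13 = 100·5/13 = 38.46.

38.5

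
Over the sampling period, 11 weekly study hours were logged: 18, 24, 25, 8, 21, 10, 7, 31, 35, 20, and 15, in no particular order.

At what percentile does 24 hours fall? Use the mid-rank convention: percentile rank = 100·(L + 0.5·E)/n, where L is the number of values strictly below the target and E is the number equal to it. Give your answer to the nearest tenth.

Sorted: 7, 8, 10, 15, 18, 20, 21, 24, 25, 31, 35.
Count below 24: L = 7; count equal: E = 1; n = 11.
Percentile rank = 100·(7 + 0.5·1)/11 = 100·7.5/11 = 68.18.

68.2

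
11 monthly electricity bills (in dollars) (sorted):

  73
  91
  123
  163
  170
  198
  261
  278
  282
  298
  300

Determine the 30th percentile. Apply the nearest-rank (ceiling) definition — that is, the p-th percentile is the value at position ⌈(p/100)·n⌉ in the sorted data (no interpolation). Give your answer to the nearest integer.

163

n = 11.
Position = ⌈30/100 · 11⌉ = ⌈3.3⌉ = 4.
The value at rank 4 is 163.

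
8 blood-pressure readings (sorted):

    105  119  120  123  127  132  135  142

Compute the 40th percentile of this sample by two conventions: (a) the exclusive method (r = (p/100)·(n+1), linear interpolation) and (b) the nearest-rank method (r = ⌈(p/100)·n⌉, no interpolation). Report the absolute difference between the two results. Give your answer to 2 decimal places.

1.20

n = 8.
(a) r = 3.6; between ranks 3 (120) and 4 (123): 121.8.
(b) the nearest-rank method: rank 4 → 123.
|121.8 − 123| = 1.2.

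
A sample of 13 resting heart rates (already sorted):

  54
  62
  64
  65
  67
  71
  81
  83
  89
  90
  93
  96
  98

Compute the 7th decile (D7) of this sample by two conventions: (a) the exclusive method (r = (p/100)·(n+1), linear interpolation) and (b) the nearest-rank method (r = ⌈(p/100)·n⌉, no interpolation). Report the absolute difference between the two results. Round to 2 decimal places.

n = 13.
(a) r = 9.8; between ranks 9 (89) and 10 (90): 89.8.
(b) the nearest-rank method: rank 10 → 90.
|89.8 − 90| = 0.2.

0.20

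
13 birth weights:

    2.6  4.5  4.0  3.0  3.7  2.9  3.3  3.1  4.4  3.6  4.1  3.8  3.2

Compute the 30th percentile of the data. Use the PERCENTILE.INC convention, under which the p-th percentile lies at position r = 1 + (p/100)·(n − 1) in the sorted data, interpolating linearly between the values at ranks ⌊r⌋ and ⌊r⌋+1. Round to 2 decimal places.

3.16

Sorted: 2.6, 2.9, 3.0, 3.1, 3.2, 3.3, 3.6, 3.7, 3.8, 4.0, 4.1, 4.4, 4.5.
n = 13.
r = 1 + (30/100)·(13 − 1) = 1 + 3.6 = 4.6.
Rank 4 is 3.1 and rank 5 is 3.2.
Interpolate: 3.1 + 0.6·(3.2 − 3.1) = 3.1 + 0.6·0.1 = 3.16.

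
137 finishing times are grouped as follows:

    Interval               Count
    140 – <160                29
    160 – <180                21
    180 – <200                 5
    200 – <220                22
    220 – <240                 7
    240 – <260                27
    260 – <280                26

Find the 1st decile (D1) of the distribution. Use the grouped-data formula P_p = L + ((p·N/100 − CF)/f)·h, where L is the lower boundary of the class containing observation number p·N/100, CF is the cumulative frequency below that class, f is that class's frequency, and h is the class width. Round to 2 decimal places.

149.45

N = 137; target position k = 10/100 · 137 = 13.7.
Cumulative frequencies: 29, 50, 55, 77, 84, 111, 137.
Observation 13.7 falls in the class 140 – <160.
L = 140, CF = 0, f = 29, h = 20.
P10 = 140 + ((13.7 − 0)/29)·20 = 140 + 9.44828 = 149.448.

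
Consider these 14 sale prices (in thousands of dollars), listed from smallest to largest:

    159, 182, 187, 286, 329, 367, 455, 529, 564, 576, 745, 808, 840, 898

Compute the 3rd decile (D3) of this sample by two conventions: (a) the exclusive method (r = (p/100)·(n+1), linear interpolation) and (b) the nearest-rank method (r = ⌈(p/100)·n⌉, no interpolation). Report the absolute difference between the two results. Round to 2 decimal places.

n = 14.
(a) r = 4.5; between ranks 4 (286) and 5 (329): 307.5.
(b) the nearest-rank method: rank 5 → 329.
|307.5 − 329| = 21.5.

21.50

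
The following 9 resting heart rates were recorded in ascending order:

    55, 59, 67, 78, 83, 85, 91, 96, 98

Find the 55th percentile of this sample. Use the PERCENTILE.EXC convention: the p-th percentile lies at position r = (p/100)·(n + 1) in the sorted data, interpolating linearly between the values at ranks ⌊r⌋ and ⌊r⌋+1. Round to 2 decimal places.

n = 9.
r = (55/100)·(9 + 1) = 5.5.
Rank 5 is 83 and rank 6 is 85.
Interpolate: 83 + 0.5·(85 − 83) = 83 + 0.5·2 = 84.

84.00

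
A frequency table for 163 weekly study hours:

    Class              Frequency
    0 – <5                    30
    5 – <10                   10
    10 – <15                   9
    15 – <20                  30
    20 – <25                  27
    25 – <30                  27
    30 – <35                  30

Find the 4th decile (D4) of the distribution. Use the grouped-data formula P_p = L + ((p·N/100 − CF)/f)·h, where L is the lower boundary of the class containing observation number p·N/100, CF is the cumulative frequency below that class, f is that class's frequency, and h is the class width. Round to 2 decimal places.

17.70

N = 163; target position k = 40/100 · 163 = 65.2.
Cumulative frequencies: 30, 40, 49, 79, 106, 133, 163.
Observation 65.2 falls in the class 15 – <20.
L = 15, CF = 49, f = 30, h = 5.
P40 = 15 + ((65.2 − 49)/30)·5 = 15 + 2.7 = 17.7.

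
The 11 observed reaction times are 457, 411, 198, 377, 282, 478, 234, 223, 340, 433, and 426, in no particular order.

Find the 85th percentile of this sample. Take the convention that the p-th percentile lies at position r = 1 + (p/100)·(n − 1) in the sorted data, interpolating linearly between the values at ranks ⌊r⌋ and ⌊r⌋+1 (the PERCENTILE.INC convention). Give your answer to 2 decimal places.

445.00

Sorted: 198, 223, 234, 282, 340, 377, 411, 426, 433, 457, 478.
n = 11.
r = 1 + (85/100)·(11 − 1) = 1 + 8.5 = 9.5.
Rank 9 is 433 and rank 10 is 457.
Interpolate: 433 + 0.5·(457 − 433) = 433 + 0.5·24 = 445.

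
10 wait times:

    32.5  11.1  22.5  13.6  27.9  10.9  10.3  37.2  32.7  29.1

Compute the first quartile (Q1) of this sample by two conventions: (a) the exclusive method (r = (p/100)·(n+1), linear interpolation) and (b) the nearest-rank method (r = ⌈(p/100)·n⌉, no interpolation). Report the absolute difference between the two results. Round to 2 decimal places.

Sorted: 10.3, 10.9, 11.1, 13.6, 22.5, 27.9, 29.1, 32.5, 32.7, 37.2.
n = 10.
(a) r = 2.75; between ranks 2 (10.9) and 3 (11.1): 11.05.
(b) the nearest-rank method: rank 3 → 11.1.
|11.05 − 11.1| = 0.05.

0.05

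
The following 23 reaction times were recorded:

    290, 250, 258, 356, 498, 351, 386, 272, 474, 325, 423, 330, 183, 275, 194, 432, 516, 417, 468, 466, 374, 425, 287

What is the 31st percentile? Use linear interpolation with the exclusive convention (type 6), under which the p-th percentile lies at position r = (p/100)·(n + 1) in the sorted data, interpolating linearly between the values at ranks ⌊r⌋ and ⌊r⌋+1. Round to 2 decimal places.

Sorted: 183, 194, 250, 258, 272, 275, 287, 290, 325, 330, 351, 356, 374, 386, 417, 423, 425, 432, 466, 468, 474, 498, 516.
n = 23.
r = (31/100)·(23 + 1) = 7.44.
Rank 7 is 287 and rank 8 is 290.
Interpolate: 287 + 0.44·(290 − 287) = 287 + 0.44·3 = 288.32.

288.32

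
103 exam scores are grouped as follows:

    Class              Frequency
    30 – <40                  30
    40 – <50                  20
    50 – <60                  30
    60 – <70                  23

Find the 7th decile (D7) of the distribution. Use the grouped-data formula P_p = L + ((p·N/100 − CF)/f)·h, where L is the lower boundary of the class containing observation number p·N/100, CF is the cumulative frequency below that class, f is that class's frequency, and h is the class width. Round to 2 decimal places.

N = 103; target position k = 70/100 · 103 = 72.1.
Cumulative frequencies: 30, 50, 80, 103.
Observation 72.1 falls in the class 50 – <60.
L = 50, CF = 50, f = 30, h = 10.
P70 = 50 + ((72.1 − 50)/30)·10 = 50 + 7.36667 = 57.3667.

57.37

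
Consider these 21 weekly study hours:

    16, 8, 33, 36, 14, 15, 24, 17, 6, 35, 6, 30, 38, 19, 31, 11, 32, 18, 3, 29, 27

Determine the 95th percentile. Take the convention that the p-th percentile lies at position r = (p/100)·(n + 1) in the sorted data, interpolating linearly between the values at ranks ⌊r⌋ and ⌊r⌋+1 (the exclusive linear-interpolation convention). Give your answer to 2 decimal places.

37.80

Sorted: 3, 6, 6, 8, 11, 14, 15, 16, 17, 18, 19, 24, 27, 29, 30, 31, 32, 33, 35, 36, 38.
n = 21.
r = (95/100)·(21 + 1) = 20.9.
Rank 20 is 36 and rank 21 is 38.
Interpolate: 36 + 0.9·(38 − 36) = 36 + 0.9·2 = 37.8.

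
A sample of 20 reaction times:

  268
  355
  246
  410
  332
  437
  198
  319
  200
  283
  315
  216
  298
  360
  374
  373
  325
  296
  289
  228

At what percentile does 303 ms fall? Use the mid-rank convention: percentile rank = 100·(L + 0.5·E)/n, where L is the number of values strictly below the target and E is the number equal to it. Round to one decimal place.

Sorted: 198, 200, 216, 228, 246, 268, 283, 289, 296, 298, 315, 319, 325, 332, 355, 360, 373, 374, 410, 437.
Count below 303: L = 10; count equal: E = 0; n = 20.
Percentile rank = 100·(10 + 0.5·0)/20 = 100·10/20 = 50.

50.0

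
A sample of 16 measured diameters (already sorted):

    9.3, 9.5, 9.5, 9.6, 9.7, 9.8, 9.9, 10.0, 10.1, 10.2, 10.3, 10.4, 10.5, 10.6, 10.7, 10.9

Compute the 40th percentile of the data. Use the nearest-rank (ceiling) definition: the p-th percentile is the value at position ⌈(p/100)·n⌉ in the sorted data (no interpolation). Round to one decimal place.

9.9

n = 16.
Position = ⌈40/100 · 16⌉ = ⌈6.4⌉ = 7.
The value at rank 7 is 9.9.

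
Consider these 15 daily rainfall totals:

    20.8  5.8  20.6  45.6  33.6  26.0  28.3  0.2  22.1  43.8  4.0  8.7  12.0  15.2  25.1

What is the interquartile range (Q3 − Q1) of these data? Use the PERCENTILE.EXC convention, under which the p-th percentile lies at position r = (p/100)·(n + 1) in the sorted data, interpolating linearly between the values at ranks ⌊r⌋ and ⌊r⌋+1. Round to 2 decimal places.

Sorted: 0.2, 4.0, 5.8, 8.7, 12.0, 15.2, 20.6, 20.8, 22.1, 25.1, 26.0, 28.3, 33.6, 43.8, 45.6.
n = 15.
P25: r = 4 (integer) → 8.7.
P75: r = 12 (integer) → 28.3.
Difference: 28.3 − 8.7 = 19.6.

19.60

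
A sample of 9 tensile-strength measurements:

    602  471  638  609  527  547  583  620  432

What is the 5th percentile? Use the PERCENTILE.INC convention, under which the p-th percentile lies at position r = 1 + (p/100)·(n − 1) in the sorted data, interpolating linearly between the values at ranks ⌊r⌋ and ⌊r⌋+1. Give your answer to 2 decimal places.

447.60

Sorted: 432, 471, 527, 547, 583, 602, 609, 620, 638.
n = 9.
r = 1 + (5/100)·(9 − 1) = 1 + 0.4 = 1.4.
Rank 1 is 432 and rank 2 is 471.
Interpolate: 432 + 0.4·(471 − 432) = 432 + 0.4·39 = 447.6.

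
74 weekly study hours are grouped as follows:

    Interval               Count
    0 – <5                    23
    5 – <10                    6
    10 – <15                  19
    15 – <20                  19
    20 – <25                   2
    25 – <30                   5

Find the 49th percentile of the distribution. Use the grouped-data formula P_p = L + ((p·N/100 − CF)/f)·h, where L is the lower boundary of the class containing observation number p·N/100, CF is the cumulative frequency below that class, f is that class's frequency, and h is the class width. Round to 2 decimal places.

11.91

N = 74; target position k = 49/100 · 74 = 36.26.
Cumulative frequencies: 23, 29, 48, 67, 69, 74.
Observation 36.26 falls in the class 10 – <15.
L = 10, CF = 29, f = 19, h = 5.
P49 = 10 + ((36.26 − 29)/19)·5 = 10 + 1.91053 = 11.9105.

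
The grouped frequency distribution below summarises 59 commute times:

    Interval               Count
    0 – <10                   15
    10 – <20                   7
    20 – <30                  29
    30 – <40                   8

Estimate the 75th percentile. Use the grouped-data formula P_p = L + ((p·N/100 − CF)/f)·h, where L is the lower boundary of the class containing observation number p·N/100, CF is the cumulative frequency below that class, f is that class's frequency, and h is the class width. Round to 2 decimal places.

27.67

N = 59; target position k = 75/100 · 59 = 44.25.
Cumulative frequencies: 15, 22, 51, 59.
Observation 44.25 falls in the class 20 – <30.
L = 20, CF = 22, f = 29, h = 10.
P75 = 20 + ((44.25 − 22)/29)·10 = 20 + 7.67241 = 27.6724.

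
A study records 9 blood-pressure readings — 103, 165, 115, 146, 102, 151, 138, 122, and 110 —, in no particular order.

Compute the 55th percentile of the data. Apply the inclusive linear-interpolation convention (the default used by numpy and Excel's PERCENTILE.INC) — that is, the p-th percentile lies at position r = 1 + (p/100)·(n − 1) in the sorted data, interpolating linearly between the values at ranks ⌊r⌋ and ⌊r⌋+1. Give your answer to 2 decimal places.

128.40

Sorted: 102, 103, 110, 115, 122, 138, 146, 151, 165.
n = 9.
r = 1 + (55/100)·(9 − 1) = 1 + 4.4 = 5.4.
Rank 5 is 122 and rank 6 is 138.
Interpolate: 122 + 0.4·(138 − 122) = 122 + 0.4·16 = 128.4.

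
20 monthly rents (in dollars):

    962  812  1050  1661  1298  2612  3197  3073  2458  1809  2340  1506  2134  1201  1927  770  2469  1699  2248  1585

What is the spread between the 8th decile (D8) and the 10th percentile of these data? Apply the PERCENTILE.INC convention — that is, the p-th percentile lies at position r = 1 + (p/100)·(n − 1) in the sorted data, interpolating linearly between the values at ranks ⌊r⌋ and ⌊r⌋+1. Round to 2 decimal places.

1513.20

Sorted: 770, 812, 962, 1050, 1201, 1298, 1506, 1585, 1661, 1699, 1809, 1927, 2134, 2248, 2340, 2458, 2469, 2612, 3073, 3197.
n = 20.
P10: r = 2.9; ranks 2–3 are 812, 962; interpolating gives 947.
P80: r = 16.2; ranks 16–17 are 2458, 2469; interpolating gives 2460.2.
Difference: 2460.2 − 947 = 1513.2.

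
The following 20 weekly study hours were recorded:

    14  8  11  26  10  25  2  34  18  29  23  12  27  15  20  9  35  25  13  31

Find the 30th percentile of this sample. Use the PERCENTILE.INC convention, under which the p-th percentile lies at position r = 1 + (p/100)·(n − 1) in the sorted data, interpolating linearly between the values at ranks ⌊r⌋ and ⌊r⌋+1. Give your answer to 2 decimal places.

12.70

Sorted: 2, 8, 9, 10, 11, 12, 13, 14, 15, 18, 20, 23, 25, 25, 26, 27, 29, 31, 34, 35.
n = 20.
r = 1 + (30/100)·(20 − 1) = 1 + 5.7 = 6.7.
Rank 6 is 12 and rank 7 is 13.
Interpolate: 12 + 0.7·(13 − 12) = 12 + 0.7·1 = 12.7.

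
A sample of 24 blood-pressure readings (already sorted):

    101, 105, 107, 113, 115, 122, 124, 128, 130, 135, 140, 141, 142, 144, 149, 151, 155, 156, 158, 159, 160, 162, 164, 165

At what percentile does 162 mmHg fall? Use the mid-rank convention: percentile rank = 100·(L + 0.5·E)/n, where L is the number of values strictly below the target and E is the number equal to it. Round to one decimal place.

89.6

Count below 162: L = 21; count equal: E = 1; n = 24.
Percentile rank = 100·(21 + 0.5·1)/24 = 100·21.5/24 = 89.58.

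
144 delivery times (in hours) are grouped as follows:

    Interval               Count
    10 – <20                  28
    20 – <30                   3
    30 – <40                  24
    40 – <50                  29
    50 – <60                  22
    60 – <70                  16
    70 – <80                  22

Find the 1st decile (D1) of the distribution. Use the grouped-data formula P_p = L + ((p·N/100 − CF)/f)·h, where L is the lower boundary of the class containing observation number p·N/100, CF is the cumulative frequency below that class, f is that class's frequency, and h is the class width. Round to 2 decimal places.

15.14

N = 144; target position k = 10/100 · 144 = 14.4.
Cumulative frequencies: 28, 31, 55, 84, 106, 122, 144.
Observation 14.4 falls in the class 10 – <20.
L = 10, CF = 0, f = 28, h = 10.
P10 = 10 + ((14.4 − 0)/28)·10 = 10 + 5.14286 = 15.1429.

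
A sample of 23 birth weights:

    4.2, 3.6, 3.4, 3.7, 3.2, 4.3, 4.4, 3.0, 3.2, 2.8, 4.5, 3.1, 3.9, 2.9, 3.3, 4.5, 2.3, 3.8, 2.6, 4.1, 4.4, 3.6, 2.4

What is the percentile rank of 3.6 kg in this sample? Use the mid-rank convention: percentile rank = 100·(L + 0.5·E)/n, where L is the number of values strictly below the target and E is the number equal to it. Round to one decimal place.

Sorted: 2.3, 2.4, 2.6, 2.8, 2.9, 3.0, 3.1, 3.2, 3.2, 3.3, 3.4, 3.6, 3.6, 3.7, 3.8, 3.9, 4.1, 4.2, 4.3, 4.4, 4.4, 4.5, 4.5.
Count below 3.6: L = 11; count equal: E = 2; n = 23.
Percentile rank = 100·(11 + 0.5·2)/23 = 100·12/23 = 52.17.

52.2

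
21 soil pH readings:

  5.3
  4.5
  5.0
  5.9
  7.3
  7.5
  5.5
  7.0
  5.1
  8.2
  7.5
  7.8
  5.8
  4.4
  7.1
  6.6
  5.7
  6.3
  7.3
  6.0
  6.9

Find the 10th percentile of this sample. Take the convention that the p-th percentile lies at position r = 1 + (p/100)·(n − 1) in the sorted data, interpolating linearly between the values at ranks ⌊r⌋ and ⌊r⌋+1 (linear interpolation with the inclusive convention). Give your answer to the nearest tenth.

5.0

Sorted: 4.4, 4.5, 5.0, 5.1, 5.3, 5.5, 5.7, 5.8, 5.9, 6.0, 6.3, 6.6, 6.9, 7.0, 7.1, 7.3, 7.3, 7.5, 7.5, 7.8, 8.2.
n = 21.
r = 1 + (10/100)·(21 − 1) = 1 + 2 = 3.
r is an integer, so P10 is the value at rank 3: 5.0.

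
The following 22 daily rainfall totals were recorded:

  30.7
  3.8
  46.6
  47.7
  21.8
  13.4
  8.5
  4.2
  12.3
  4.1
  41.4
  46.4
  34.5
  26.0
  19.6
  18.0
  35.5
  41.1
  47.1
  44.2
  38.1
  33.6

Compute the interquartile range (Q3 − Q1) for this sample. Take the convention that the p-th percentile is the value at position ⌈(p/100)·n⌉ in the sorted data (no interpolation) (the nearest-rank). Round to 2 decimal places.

28.00

Sorted: 3.8, 4.1, 4.2, 8.5, 12.3, 13.4, 18.0, 19.6, 21.8, 26.0, 30.7, 33.6, 34.5, 35.5, 38.1, 41.1, 41.4, 44.2, 46.4, 46.6, 47.1, 47.7.
n = 22.
P25: rank ⌈25/100·22⌉ = 6 → 13.4.
P75: rank ⌈75/100·22⌉ = 17 → 41.4.
Difference: 41.4 − 13.4 = 28.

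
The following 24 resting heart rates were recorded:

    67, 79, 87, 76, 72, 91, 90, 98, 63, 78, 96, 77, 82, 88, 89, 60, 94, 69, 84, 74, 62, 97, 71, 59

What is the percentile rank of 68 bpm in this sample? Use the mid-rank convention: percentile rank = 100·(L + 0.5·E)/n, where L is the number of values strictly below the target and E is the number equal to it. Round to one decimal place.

Sorted: 59, 60, 62, 63, 67, 69, 71, 72, 74, 76, 77, 78, 79, 82, 84, 87, 88, 89, 90, 91, 94, 96, 97, 98.
Count below 68: L = 5; count equal: E = 0; n = 24.
Percentile rank = 100·(5 + 0.5·0)/24 = 100·5/24 = 20.83.

20.8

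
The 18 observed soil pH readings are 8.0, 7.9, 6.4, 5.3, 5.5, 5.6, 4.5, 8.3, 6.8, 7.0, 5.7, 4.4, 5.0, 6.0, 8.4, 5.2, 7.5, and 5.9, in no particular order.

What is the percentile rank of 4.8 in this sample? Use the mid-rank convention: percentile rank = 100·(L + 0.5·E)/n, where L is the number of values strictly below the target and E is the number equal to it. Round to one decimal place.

11.1

Sorted: 4.4, 4.5, 5.0, 5.2, 5.3, 5.5, 5.6, 5.7, 5.9, 6.0, 6.4, 6.8, 7.0, 7.5, 7.9, 8.0, 8.3, 8.4.
Count below 4.8: L = 2; count equal: E = 0; n = 18.
Percentile rank = 100·(2 + 0.5·0)/18 = 100·2/18 = 11.11.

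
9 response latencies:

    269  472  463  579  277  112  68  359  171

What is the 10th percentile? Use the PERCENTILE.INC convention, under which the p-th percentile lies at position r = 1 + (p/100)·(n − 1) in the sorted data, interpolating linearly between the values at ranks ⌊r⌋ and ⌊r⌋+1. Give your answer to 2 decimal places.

103.20

Sorted: 68, 112, 171, 269, 277, 359, 463, 472, 579.
n = 9.
r = 1 + (10/100)·(9 − 1) = 1 + 0.8 = 1.8.
Rank 1 is 68 and rank 2 is 112.
Interpolate: 68 + 0.8·(112 − 68) = 68 + 0.8·44 = 103.2.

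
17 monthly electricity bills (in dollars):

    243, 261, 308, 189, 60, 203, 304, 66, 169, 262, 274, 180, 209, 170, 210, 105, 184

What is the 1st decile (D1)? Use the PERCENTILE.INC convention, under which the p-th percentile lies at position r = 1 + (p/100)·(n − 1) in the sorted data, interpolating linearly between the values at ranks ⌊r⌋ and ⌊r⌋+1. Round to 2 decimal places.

Sorted: 60, 66, 105, 169, 170, 180, 184, 189, 203, 209, 210, 243, 261, 262, 274, 304, 308.
n = 17.
r = 1 + (10/100)·(17 − 1) = 1 + 1.6 = 2.6.
Rank 2 is 66 and rank 3 is 105.
Interpolate: 66 + 0.6·(105 − 66) = 66 + 0.6·39 = 89.4.

89.40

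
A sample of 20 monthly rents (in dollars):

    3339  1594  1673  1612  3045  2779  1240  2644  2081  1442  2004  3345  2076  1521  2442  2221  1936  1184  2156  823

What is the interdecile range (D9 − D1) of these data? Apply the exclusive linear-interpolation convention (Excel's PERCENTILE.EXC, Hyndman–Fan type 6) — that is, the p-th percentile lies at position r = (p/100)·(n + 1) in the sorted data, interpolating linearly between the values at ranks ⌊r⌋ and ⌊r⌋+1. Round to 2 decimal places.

Sorted: 823, 1184, 1240, 1442, 1521, 1594, 1612, 1673, 1936, 2004, 2076, 2081, 2156, 2221, 2442, 2644, 2779, 3045, 3339, 3345.
n = 20.
P10: r = 2.1; ranks 2–3 are 1184, 1240; interpolating gives 1189.6.
P90: r = 18.9; ranks 18–19 are 3045, 3339; interpolating gives 3309.6.
Difference: 3309.6 − 1189.6 = 2120.

2120.00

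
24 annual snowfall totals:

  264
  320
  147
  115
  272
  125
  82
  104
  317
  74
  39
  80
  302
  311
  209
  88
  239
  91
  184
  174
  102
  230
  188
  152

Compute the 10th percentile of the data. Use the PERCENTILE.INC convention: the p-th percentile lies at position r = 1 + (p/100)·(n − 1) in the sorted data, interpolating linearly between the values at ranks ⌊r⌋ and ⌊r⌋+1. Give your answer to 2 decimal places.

Sorted: 39, 74, 80, 82, 88, 91, 102, 104, 115, 125, 147, 152, 174, 184, 188, 209, 230, 239, 264, 272, 302, 311, 317, 320.
n = 24.
r = 1 + (10/100)·(24 − 1) = 1 + 2.3 = 3.3.
Rank 3 is 80 and rank 4 is 82.
Interpolate: 80 + 0.3·(82 − 80) = 80 + 0.3·2 = 80.6.

80.60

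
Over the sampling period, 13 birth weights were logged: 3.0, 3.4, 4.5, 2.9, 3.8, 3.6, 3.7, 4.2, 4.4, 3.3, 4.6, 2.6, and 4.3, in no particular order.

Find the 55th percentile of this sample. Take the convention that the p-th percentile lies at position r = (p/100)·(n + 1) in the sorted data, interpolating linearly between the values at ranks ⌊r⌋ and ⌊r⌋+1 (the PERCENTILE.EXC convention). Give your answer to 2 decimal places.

Sorted: 2.6, 2.9, 3.0, 3.3, 3.4, 3.6, 3.7, 3.8, 4.2, 4.3, 4.4, 4.5, 4.6.
n = 13.
r = (55/100)·(13 + 1) = 7.7.
Rank 7 is 3.7 and rank 8 is 3.8.
Interpolate: 3.7 + 0.7·(3.8 − 3.7) = 3.7 + 0.7·0.1 = 3.77.

3.77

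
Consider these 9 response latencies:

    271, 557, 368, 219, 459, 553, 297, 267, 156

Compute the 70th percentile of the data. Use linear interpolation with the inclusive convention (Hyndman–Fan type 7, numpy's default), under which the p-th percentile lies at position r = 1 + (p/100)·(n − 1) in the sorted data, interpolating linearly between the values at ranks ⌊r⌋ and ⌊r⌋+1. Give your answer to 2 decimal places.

422.60

Sorted: 156, 219, 267, 271, 297, 368, 459, 553, 557.
n = 9.
r = 1 + (70/100)·(9 − 1) = 1 + 5.6 = 6.6.
Rank 6 is 368 and rank 7 is 459.
Interpolate: 368 + 0.6·(459 − 368) = 368 + 0.6·91 = 422.6.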